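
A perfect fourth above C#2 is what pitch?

Four letter names up from C: F.
Moving 5 semitones up from C#2 (the size of a perfect fourth) reaches F#2.

F#2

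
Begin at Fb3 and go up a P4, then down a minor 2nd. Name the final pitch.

Ab3

Up a perfect fourth from Fb3: Bbb3 (5 semitones up).
A minor second down from Bbb3 is Ab3.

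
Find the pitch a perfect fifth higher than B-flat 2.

Counting five letter names up from B lands on F.
A perfect fifth spans 7 semitones, so from Bb2 the target pitch is F3.

F 3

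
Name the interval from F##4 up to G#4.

F to G spans two letter names (F-G), so the interval is some kind of second.
A major second would be 2 semitones, but F##4 to G#4 is 1 — one semitone narrower, making it a minor second.

minor 2nd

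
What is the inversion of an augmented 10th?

First reduce the compound augmented tenth to its simple form, an augmented third.
Interval numbers invert to sum to nine: 3 + 6 = 9, so a third inverts to a sixth.
And augmented becomes diminished under inversion, so we get a diminished sixth.

diminished sixth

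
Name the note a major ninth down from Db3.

Two letters down from D (plus an octave) reaches C.
Moving 14 semitones down from Db3 (the size of a major ninth) reaches Cb2.

Cb2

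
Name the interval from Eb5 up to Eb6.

E to E is the same letter name, plus an octave, so the interval is some kind of octave.
The perfect octave spans 12 semitones, and Eb5 to Eb6 is exactly 12 semitones — so this is a perfect octave.

perfect octave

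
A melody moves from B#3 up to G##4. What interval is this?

B to G spans six letter names (B-C-D-E-F-G), so the interval is some kind of sixth.
B#3 to G##4 is 9 semitones, matching the major sixth exactly, so the quality is major.

M6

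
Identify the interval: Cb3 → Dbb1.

major 14th

Descending from Cb3 to Dbb1 is the same interval as ascending Dbb1 to Cb3.
D to C spans seven letter names (D-E-F-G-A-B-C), plus an octave, so the interval is some kind of fourteenth.
The major fourteenth spans 23 semitones, and Dbb1 to Cb3 is exactly 23 semitones — so this is a major fourteenth.
(Equivalently, a compound major seventh: a major seventh plus an octave.)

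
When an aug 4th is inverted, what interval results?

diminished fifth

Inverted interval numbers add to nine, so a fourth pairs with a fifth (4 + 5 = 9).
The quality also flips — augmented becomes diminished — giving a diminished fifth.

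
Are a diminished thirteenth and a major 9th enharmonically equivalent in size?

No

A diminished thirteenth is 19 semitones but a major ninth is 14 semitones — different sizes.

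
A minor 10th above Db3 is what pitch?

Three letters up from D (plus an octave) reaches F.
Moving 15 semitones up from Db3 (the size of a minor tenth) reaches Fb4.

Fb4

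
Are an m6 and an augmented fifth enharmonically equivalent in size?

A minor sixth spans 8 semitones, and an augmented fifth also spans 8 semitones — they're enharmonic.

Yes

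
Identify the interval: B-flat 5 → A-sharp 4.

Descending from Bb5 to A#4 is the same interval as ascending A#4 to Bb5.
A to B spans two letter names (A-B), plus an octave — that makes it a ninth of some quality.
The major ninth is 14 semitones; here we have 12, two semitones narrower: diminished.

diminished 9th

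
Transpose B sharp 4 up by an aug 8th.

B double-sharp 5

An octave keeps the letter name B, an octave up from B.
An augmented octave is 13 semitones; 13 semitones up from B#4 gives B##5.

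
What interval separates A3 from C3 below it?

major sixth

Descending from A3 to C3 is the same interval as ascending C3 to A3.
C to A spans six letter names (C-D-E-F-G-A), so the interval is some kind of sixth.
The major sixth spans 9 semitones, and C3 to A3 is exactly 9 semitones — so this is a major sixth.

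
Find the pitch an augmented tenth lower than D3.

The tenth's letter: D down three letter names plus an octave → B.
An augmented tenth is 17 semitones; 17 semitones down from D3 gives Bbb1.

Bbb1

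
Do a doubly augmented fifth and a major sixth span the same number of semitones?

Yes

A doubly augmented fifth spans 9 semitones, and a major sixth also spans 9 semitones — they're enharmonic.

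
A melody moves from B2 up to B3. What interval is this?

perfect 8th

B to B is the same letter name, plus an octave — that makes it an octave of some quality.
B2 to B3 is 12 semitones, matching the perfect octave exactly, so the quality is perfect.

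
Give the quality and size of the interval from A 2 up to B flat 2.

A to B spans two letter names (A-B) — that makes it a second of some quality.
A major second would be 2 semitones, but A2 to Bb2 is 1 — one semitone narrower, making it a minor second.

m2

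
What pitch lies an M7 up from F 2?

Seven letter names up from F: E.
A major seventh spans 11 semitones, so from F2 the target pitch is E3.

E 3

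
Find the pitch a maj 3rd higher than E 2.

G-sharp 2

The third takes the letter from E up to G.
A major third is 4 semitones; 4 semitones up from E2 gives G#2.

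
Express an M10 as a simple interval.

Take out an octave (7 from the number): 10 − 7 = 3.
That makes a major tenth a compound major third — an octave plus a major third.

major third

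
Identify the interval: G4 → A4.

M2

G to A spans two letter names (G-A), so the interval is some kind of second.
G4 to A4 is 2 semitones, matching the major second exactly, so the quality is major.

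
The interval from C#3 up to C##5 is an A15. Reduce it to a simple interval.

Take out an octave (7 from the number): 15 − 7 = 8.
Quality carries through unchanged, so the simple form is an augmented octave.

augmented octave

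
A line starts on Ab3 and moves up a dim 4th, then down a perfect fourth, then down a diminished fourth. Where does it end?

Ab3 up a diminished fourth → Dbb4 (4 semitones).
Down a perfect fourth from Dbb4: Abb3 (5 semitones down).
Abb3 down a diminished fourth → Eb3 (4 semitones).

Eb3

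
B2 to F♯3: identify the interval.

B to F spans five letter names (B-C-D-E-F): a fifth.
B2 to F#3 is 7 semitones, matching the perfect fifth exactly, so the quality is perfect.

perfect fifth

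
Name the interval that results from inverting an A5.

Inverted interval numbers add to nine, so a fifth pairs with a fourth (5 + 4 = 9).
And augmented becomes diminished under inversion, so we get a diminished fourth.

diminished fourth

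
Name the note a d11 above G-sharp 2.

C 4

Counting four letter names plus an octave up from G lands on C.
A diminished eleventh is 16 semitones; 16 semitones up from G#2 gives C4.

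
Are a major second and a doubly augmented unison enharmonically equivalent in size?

Yes

A major second = 2 semitones = a doubly augmented unison; enharmonically equal.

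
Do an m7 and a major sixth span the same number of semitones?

No

10 semitones (minor seventh) vs 9 semitones (major sixth): not equal.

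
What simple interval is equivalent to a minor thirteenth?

Take out an octave (7 from the number): 13 − 7 = 6.
That makes a minor thirteenth a compound minor sixth — an octave plus a minor sixth.

m6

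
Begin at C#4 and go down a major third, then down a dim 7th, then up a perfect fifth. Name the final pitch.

A major third down from C#4 is A3.
Down a diminished seventh from A3: B#2 (9 semitones down).
A perfect fifth up from B#2 is F##3.

F##3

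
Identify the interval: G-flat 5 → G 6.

G to G is the same letter name, plus an octave: an octave.
Gb5 to G6 spans 13 semitones — one semitone wider than the perfect octave (12) — giving an augmented octave.

augmented octave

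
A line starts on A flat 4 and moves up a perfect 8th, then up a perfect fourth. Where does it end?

D flat 6

Ab4 up a perfect octave → Ab5 (12 semitones).
Ab5 up a perfect fourth → Db6 (5 semitones).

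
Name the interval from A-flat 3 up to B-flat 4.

A to B spans two letter names (A-B), plus an octave: a ninth.
Counting semitones, Ab3→Bb4 is 14, which is the major ninth.
(Equivalently, a compound major second: a major second plus an octave.)

major 9th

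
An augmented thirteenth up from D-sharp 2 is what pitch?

Six letters up from D (plus an octave) reaches B.
Moving 22 semitones up from D#2 (the size of an augmented thirteenth) reaches B##3.

B-double-sharp 3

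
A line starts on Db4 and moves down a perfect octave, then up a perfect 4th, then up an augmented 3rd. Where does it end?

Down a perfect octave from Db4: Db3 (12 semitones down).
Db3 up a perfect fourth → Gb3 (5 semitones).
An augmented third up from Gb3 is B3.

B3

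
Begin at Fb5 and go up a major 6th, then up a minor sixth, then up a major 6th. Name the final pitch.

Fb5 up a major sixth → Db6 (9 semitones).
A minor sixth up from Db6 is Bbb6.
Bbb6 up a major sixth → Gb7 (9 semitones).

Gb7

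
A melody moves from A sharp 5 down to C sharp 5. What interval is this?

Descending from A#5 to C#5 is the same interval as ascending C#5 to A#5.
C to A spans six letter names (C-D-E-F-G-A), so the interval is some kind of sixth.
C#5 to A#5 is 9 semitones, matching the major sixth exactly, so the quality is major.

major sixth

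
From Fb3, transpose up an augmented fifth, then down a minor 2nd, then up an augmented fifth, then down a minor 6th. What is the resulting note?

A##3

Up an augmented fifth from Fb3: C4 (8 semitones up).
C4 down a minor second → B3 (1 semitone).
B3 up an augmented fifth → F##4 (8 semitones).
F##4 down a minor sixth → A##3 (8 semitones).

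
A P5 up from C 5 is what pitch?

Counting five letter names up from C lands on G.
Moving 7 semitones up from C5 (the size of a perfect fifth) reaches G5.

G 5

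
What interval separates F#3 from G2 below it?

Descending from F#3 to G2 is the same interval as ascending G2 to F#3.
G to F spans seven letter names (G-A-B-C-D-E-F): a seventh.
Counting semitones, G2→F#3 is 11, which is the major seventh.

major 7th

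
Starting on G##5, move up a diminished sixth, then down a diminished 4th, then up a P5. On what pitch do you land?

F##6

G##5 up a diminished sixth → E6 (7 semitones).
Down a diminished fourth from E6: B#5 (4 semitones down).
B#5 up a perfect fifth → F##6 (7 semitones).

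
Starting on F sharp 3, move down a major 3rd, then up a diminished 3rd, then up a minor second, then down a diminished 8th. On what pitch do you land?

G flat 2

A major third down from F#3 is D3.
Up a diminished third from D3: Fb3 (2 semitones up).
Fb3 up a minor second → Gbb3 (1 semitone).
Gbb3 down a diminished octave → Gb2 (11 semitones).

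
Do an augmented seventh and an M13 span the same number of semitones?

An augmented seventh spans 12 semitones; a major thirteenth spans 21 semitones. They differ by 9.

No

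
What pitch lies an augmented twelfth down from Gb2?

Cbb1

Five letters down from G (plus an octave) reaches C.
An augmented twelfth spans 20 semitones, so from Gb2 the target pitch is Cbb1.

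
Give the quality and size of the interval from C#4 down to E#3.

m6

Descending from C#4 to E#3 is the same interval as ascending E#3 to C#4.
E to C spans six letter names (E-F-G-A-B-C), so the interval is some kind of sixth.
A major sixth would be 9 semitones, but E#3 to C#4 is 8 — one semitone narrower, making it a minor sixth.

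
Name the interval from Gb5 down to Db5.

perfect fourth

Descending from Gb5 to Db5 is the same interval as ascending Db5 to Gb5.
D to G spans four letter names (D-E-F-G) — that makes it a fourth of some quality.
The perfect fourth spans 5 semitones, and Db5 to Gb5 is exactly 5 semitones — so this is a perfect fourth.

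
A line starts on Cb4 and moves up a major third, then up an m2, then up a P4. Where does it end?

Cb4 up a major third → Eb4 (4 semitones).
Up a minor second from Eb4: Fb4 (1 semitone up).
A perfect fourth up from Fb4 is Bbb4.

Bbb4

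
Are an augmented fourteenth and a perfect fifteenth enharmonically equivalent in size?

An augmented fourteenth spans 24 semitones, and a perfect fifteenth also spans 24 semitones — they're enharmonic.

Yes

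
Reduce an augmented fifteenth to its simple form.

Take out an octave (7 from the number): 15 − 7 = 8.
Quality carries through unchanged, so the simple form is an augmented octave.

A8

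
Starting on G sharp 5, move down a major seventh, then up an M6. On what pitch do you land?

G#5 down a major seventh → A4 (11 semitones).
A major sixth up from A4 is F#5.

F sharp 5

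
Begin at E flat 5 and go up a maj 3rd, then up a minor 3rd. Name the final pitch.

B flat 5

A major third up from Eb5 is G5.
A minor third up from G5 is Bb5.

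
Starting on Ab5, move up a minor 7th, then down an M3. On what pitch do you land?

Up a minor seventh from Ab5: Gb6 (10 semitones up).
A major third down from Gb6 is Ebb6.

Ebb6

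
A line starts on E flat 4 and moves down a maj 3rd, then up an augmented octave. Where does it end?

C 5

A major third down from Eb4 is Cb4.
An augmented octave up from Cb4 is C5.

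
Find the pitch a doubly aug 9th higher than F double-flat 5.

Counting two letter names plus an octave up from F lands on G.
A doubly augmented ninth is 16 semitones; 16 semitones up from Fbb5 gives G6.

G 6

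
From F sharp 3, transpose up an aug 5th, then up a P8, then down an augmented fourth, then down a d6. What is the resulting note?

B double-sharp 3

Up an augmented fifth from F#3: C##4 (8 semitones up).
A perfect octave up from C##4 is C##5.
An augmented fourth down from C##5 is G#4.
Down a diminished sixth from G#4: B##3 (7 semitones down).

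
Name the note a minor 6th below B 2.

D-sharp 2

The sixth takes the letter from B down to D.
Moving 8 semitones down from B2 (the size of a minor sixth) reaches D#2.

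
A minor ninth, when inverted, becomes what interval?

major seventh

First reduce the compound minor ninth to its simple form, a minor second.
Inverted interval numbers add to nine, so a second pairs with a seventh (2 + 7 = 9).
Quality inverts too: minor becomes major. That makes the inversion a major seventh.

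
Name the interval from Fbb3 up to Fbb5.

perfect fifteenth

F to F is the same letter name, plus 2 octaves: a fifteenth.
The perfect fifteenth spans 24 semitones, and Fbb3 to Fbb5 is exactly 24 semitones — so this is a perfect fifteenth.
(Equivalently, a compound perfect octave: a perfect octave plus an octave.)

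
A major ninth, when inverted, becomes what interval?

First reduce the compound major ninth to its simple form, a major second.
Interval numbers invert to sum to nine: 2 + 7 = 9, so a second inverts to a seventh.
And major becomes minor under inversion, so we get a minor seventh.

minor seventh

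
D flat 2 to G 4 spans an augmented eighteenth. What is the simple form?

augmented fourth

Each octave removed subtracts seven from the number: 18 − 14 = 4.
Quality carries through unchanged, so the simple form is an augmented fourth.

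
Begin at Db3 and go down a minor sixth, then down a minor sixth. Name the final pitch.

Down a minor sixth from Db3: F2 (8 semitones down).
Down a minor sixth from F2: A1 (8 semitones down).

A1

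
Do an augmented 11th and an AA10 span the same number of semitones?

Yes

An augmented eleventh spans 18 semitones, and a doubly augmented tenth also spans 18 semitones — they're enharmonic.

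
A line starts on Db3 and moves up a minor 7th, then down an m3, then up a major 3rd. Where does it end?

Up a minor seventh from Db3: Cb4 (10 semitones up).
Down a minor third from Cb4: Ab3 (3 semitones down).
Up a major third from Ab3: C4 (4 semitones up).

C4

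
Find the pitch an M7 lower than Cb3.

The seventh takes the letter from C down to D.
A major seventh spans 11 semitones, so from Cb3 the target pitch is Dbb2.

Dbb2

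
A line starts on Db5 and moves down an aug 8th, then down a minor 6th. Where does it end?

Down an augmented octave from Db5: Dbb4 (13 semitones down).
Dbb4 down a minor sixth → Fb3 (8 semitones).

Fb3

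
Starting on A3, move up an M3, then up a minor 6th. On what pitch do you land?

A4

A3 up a major third → C#4 (4 semitones).
A minor sixth up from C#4 is A4.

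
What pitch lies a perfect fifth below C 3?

Five letter names down from C: F.
A perfect fifth is 7 semitones; 7 semitones down from C3 gives F2.

F 2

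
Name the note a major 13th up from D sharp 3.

B sharp 4

The thirteenth's letter: D up six letter names plus an octave → B.
Moving 21 semitones up from D#3 (the size of a major thirteenth) reaches B#4.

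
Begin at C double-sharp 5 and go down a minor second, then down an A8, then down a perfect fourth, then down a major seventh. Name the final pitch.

C##5 down a minor second → B##4 (1 semitone).
Down an augmented octave from B##4: B#3 (13 semitones down).
Down a perfect fourth from B#3: F##3 (5 semitones down).
F##3 down a major seventh → G#2 (11 semitones).

G sharp 2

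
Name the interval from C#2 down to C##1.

diminished 8th

Descending from C#2 to C##1 is the same interval as ascending C##1 to C#2.
C to C is the same letter name, plus an octave — that makes it an octave of some quality.
C##1 to C#2 spans 11 semitones — one semitone narrower than the perfect octave (12) — giving a diminished octave.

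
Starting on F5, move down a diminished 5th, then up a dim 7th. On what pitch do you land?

Ab5

Down a diminished fifth from F5: B4 (6 semitones down).
Up a diminished seventh from B4: Ab5 (9 semitones up).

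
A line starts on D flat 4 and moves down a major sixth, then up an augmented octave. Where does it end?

F 4

A major sixth down from Db4 is Fb3.
Fb3 up an augmented octave → F4 (13 semitones).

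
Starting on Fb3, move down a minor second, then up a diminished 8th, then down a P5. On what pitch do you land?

Fb3 down a minor second → Eb3 (1 semitone).
Eb3 up a diminished octave → Ebb4 (11 semitones).
A perfect fifth down from Ebb4 is Abb3.

Abb3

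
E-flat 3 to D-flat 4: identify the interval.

E to D spans seven letter names (E-F-G-A-B-C-D), so the interval is some kind of seventh.
At 10 semitones, Eb3→Db4 falls one short of a major seventh: minor.

minor seventh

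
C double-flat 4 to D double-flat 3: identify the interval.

Descending from Cbb4 to Dbb3 is the same interval as ascending Dbb3 to Cbb4.
D to C spans seven letter names (D-E-F-G-A-B-C), so the interval is some kind of seventh.
A major seventh would be 11 semitones, but Dbb3 to Cbb4 is 10 — one semitone narrower, making it a minor seventh.

minor seventh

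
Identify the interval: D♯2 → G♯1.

Descending from D#2 to G#1 is the same interval as ascending G#1 to D#2.
G to D spans five letter names (G-A-B-C-D): a fifth.
The perfect fifth spans 7 semitones, and G#1 to D#2 is exactly 7 semitones — so this is a perfect fifth.

perfect fifth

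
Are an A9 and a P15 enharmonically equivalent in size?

15 semitones (augmented ninth) vs 24 semitones (perfect fifteenth): not equal.

No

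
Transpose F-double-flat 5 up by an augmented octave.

F-flat 6

The letter stays F (same as the start), shifted an octave up.
An augmented octave is 13 semitones; 13 semitones up from Fbb5 gives Fb6.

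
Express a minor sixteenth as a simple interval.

m2

Subtracting seven from the interval number removes an octave: 16 − 14 = 2.
Quality carries through unchanged, so the simple form is a minor second.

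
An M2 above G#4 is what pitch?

The second takes the letter from G up to A.
A major second is 2 semitones; 2 semitones up from G#4 gives A#4.

A#4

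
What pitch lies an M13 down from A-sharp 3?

C-sharp 2

Six letters down from A (plus an octave) reaches C.
A major thirteenth spans 21 semitones, so from A#3 the target pitch is C#2.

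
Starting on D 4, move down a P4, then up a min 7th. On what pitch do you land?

G 4

D4 down a perfect fourth → A3 (5 semitones).
Up a minor seventh from A3: G4 (10 semitones up).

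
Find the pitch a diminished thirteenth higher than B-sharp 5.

G 7

Counting six letter names plus an octave up from B lands on G.
Moving 19 semitones up from B#5 (the size of a diminished thirteenth) reaches G7.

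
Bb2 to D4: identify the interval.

B to D spans three letter names (B-C-D), plus an octave: a tenth.
Counting semitones, Bb2→D4 is 16, which is the major tenth.
(Equivalently, a compound major third: a major third plus an octave.)

major 10th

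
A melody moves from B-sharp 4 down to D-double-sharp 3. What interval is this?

minor 13th

Descending from B#4 to D##3 is the same interval as ascending D##3 to B#4.
D to B spans six letter names (D-E-F-G-A-B), plus an octave — that makes it a thirteenth of some quality.
At 20 semitones, D##3→B#4 falls one short of a major thirteenth: minor.
(Equivalently, a compound minor sixth: a minor sixth plus an octave.)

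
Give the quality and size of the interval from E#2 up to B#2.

E to B spans five letter names (E-F-G-A-B), so the interval is some kind of fifth.
The perfect fifth spans 7 semitones, and E#2 to B#2 is exactly 7 semitones — so this is a perfect fifth.

perfect fifth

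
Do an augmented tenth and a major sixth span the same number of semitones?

No

An augmented tenth is 17 semitones but a major sixth is 9 semitones — different sizes.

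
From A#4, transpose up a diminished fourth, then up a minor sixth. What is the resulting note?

A diminished fourth up from A#4 is D5.
D5 up a minor sixth → Bb5 (8 semitones).

Bb5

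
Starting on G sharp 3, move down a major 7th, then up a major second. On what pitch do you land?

G#3 down a major seventh → A2 (11 semitones).
A2 up a major second → B2 (2 semitones).

B 2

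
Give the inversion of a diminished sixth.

augmented third

Inverted interval numbers add to nine, so a sixth pairs with a third (6 + 3 = 9).
And diminished becomes augmented under inversion, so we get an augmented third.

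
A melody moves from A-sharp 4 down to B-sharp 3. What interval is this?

Descending from A#4 to B#3 is the same interval as ascending B#3 to A#4.
B to A spans seven letter names (B-C-D-E-F-G-A): a seventh.
A major seventh would be 11 semitones, but B#3 to A#4 is 10 — one semitone narrower, making it a minor seventh.

minor seventh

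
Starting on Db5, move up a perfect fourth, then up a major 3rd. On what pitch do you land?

Bb5

Db5 up a perfect fourth → Gb5 (5 semitones).
Up a major third from Gb5: Bb5 (4 semitones up).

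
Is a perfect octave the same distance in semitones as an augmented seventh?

A perfect octave = 12 semitones = an augmented seventh; enharmonically equal.

Yes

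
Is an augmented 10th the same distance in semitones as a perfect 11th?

Yes

Both span 17 semitones: an augmented tenth and a perfect eleventh are the same chromatic distance.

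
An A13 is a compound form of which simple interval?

Take out an octave (7 from the number): 13 − 7 = 6.
Quality carries through unchanged, so the simple form is an augmented sixth.

augmented sixth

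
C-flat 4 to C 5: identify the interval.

C to C is the same letter name, plus an octave, so the interval is some kind of octave.
A perfect octave would be 12 semitones; Cb4 to C5 is 13, one semitone wider, so the interval is augmented.

augmented 8th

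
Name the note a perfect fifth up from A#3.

E#4

The fifth takes the letter from A up to E.
A perfect fifth spans 7 semitones, so from A#3 the target pitch is E#4.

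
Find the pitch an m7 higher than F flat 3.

E double-flat 4

Counting seven letter names up from F lands on E.
A minor seventh spans 10 semitones, so from Fb3 the target pitch is Ebb4.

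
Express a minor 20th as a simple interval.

m6

Subtracting seven from the interval number removes an octave: 20 − 14 = 6.
That makes a minor twentieth a compound minor sixth — 2 octaves plus a minor sixth.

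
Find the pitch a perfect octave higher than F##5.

F##6

An octave keeps the letter name F, an octave up from F.
A perfect octave is 12 semitones; 12 semitones up from F##5 gives F##6.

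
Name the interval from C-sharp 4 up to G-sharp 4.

perfect 5th

C to G spans five letter names (C-D-E-F-G): a fifth.
The perfect fifth spans 7 semitones, and C#4 to G#4 is exactly 7 semitones — so this is a perfect fifth.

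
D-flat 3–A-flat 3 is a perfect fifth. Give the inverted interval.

The rule of nine gives the new number: 9 − 5 = 4, so a fifth becomes a fourth.
Quality inverts too: perfect stays perfect. That makes the inversion a perfect fourth.

perfect fourth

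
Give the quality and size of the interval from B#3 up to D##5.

B to D spans three letter names (B-C-D), plus an octave, so the interval is some kind of tenth.
The major tenth spans 16 semitones, and B#3 to D##5 is exactly 16 semitones — so this is a major tenth.
(Equivalently, a compound major third: a major third plus an octave.)

major 10th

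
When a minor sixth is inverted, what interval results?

major 3rd

Interval numbers invert to sum to nine: 6 + 3 = 9, so a sixth inverts to a third.
The quality also flips — minor becomes major — giving a major third.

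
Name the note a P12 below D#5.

G#3

The twelfth's letter: D down five letter names plus an octave → G.
A perfect twelfth is 19 semitones; 19 semitones down from D#5 gives G#3.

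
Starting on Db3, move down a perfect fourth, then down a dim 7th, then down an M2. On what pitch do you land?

A1

Db3 down a perfect fourth → Ab2 (5 semitones).
A diminished seventh down from Ab2 is B1.
A major second down from B1 is A1.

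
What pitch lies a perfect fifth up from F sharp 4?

Five letter names up from F: C.
A perfect fifth is 7 semitones; 7 semitones up from F#4 gives C#5.

C sharp 5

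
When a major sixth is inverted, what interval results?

m3

Interval numbers invert to sum to nine: 6 + 3 = 9, so a sixth inverts to a third.
And major becomes minor under inversion, so we get a minor third.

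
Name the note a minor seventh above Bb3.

Ab4

The seventh takes the letter from B up to A.
A minor seventh spans 10 semitones, so from Bb3 the target pitch is Ab4.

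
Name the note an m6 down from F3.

The sixth takes the letter from F down to A.
A minor sixth spans 8 semitones, so from F3 the target pitch is A2.

A2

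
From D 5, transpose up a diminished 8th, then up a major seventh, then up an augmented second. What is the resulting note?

A diminished octave up from D5 is Db6.
A major seventh up from Db6 is C7.
An augmented second up from C7 is D#7.

D sharp 7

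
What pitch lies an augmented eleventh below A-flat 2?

Four letters down from A (plus an octave) reaches E.
An augmented eleventh is 18 semitones; 18 semitones down from Ab2 gives Ebb1.

E-double-flat 1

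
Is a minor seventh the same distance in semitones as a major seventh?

No

A minor seventh spans 10 semitones; a major seventh spans 11 semitones. They differ by 1.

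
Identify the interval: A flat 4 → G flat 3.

Descending from Ab4 to Gb3 is the same interval as ascending Gb3 to Ab4.
G to A spans two letter names (G-A), plus an octave — that makes it a ninth of some quality.
The major ninth spans 14 semitones, and Gb3 to Ab4 is exactly 14 semitones — so this is a major ninth.
(Equivalently, a compound major second: a major second plus an octave.)

major ninth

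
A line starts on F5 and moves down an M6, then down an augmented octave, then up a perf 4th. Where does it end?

Dbb4

Down a major sixth from F5: Ab4 (9 semitones down).
An augmented octave down from Ab4 is Abb3.
Up a perfect fourth from Abb3: Dbb4 (5 semitones up).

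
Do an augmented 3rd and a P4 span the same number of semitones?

An augmented third spans 5 semitones, and a perfect fourth also spans 5 semitones — they're enharmonic.

Yes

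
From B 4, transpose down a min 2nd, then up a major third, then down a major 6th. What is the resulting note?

B4 down a minor second → A#4 (1 semitone).
A#4 up a major third → C##5 (4 semitones).
C##5 down a major sixth → E#4 (9 semitones).

E sharp 4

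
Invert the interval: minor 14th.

major 2nd

First reduce the compound minor fourteenth to its simple form, a minor seventh.
The rule of nine gives the new number: 9 − 7 = 2, so a seventh becomes a second.
And minor becomes major under inversion, so we get a major second.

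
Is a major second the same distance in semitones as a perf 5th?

No

A major second is 2 semitones but a perfect fifth is 7 semitones — different sizes.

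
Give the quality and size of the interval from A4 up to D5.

A to D spans four letter names (A-B-C-D): a fourth.
Counting semitones, A4→D5 is 5, which is the perfect fourth.

perfect fourth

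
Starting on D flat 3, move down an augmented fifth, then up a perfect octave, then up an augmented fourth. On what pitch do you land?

C flat 4

An augmented fifth down from Db3 is Gbb2.
Up a perfect octave from Gbb2: Gbb3 (12 semitones up).
Gbb3 up an augmented fourth → Cb4 (6 semitones).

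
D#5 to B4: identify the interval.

major third

Descending from D#5 to B4 is the same interval as ascending B4 to D#5.
B to D spans three letter names (B-C-D), so the interval is some kind of third.
The major third spans 4 semitones, and B4 to D#5 is exactly 4 semitones — so this is a major third.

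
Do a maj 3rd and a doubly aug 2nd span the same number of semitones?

Yes

A major third spans 4 semitones, and a doubly augmented second also spans 4 semitones — they're enharmonic.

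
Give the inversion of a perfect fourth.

perfect 5th

The rule of nine gives the new number: 9 − 4 = 5, so a fourth becomes a fifth.
And perfect stays perfect under inversion, so we get a perfect fifth.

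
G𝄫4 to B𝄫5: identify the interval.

major 10th

G to B spans three letter names (G-A-B), plus an octave: a tenth.
Gbb4 to Bbb5 is 16 semitones, matching the major tenth exactly, so the quality is major.
(Equivalently, a compound major third: a major third plus an octave.)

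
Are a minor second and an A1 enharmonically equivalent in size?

Yes

A minor second spans 1 semitone, and an augmented unison also spans 1 semitone — they're enharmonic.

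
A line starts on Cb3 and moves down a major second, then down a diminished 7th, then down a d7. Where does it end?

D#1

Down a major second from Cb3: Bbb2 (2 semitones down).
Down a diminished seventh from Bbb2: C2 (9 semitones down).
A diminished seventh down from C2 is D#1.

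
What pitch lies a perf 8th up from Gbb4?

Gbb5

For an octave the letter name doesn't change: still G, an octave up.
Moving 12 semitones up from Gbb4 (the size of a perfect octave) reaches Gbb5.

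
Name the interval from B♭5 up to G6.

B to G spans six letter names (B-C-D-E-F-G), so the interval is some kind of sixth.
The major sixth spans 9 semitones, and Bb5 to G6 is exactly 9 semitones — so this is a major sixth.

M6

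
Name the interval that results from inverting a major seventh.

minor 2nd

Interval numbers invert to sum to nine: 7 + 2 = 9, so a seventh inverts to a second.
The quality also flips — major becomes minor — giving a minor second.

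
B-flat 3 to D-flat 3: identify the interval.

M6

Descending from Bb3 to Db3 is the same interval as ascending Db3 to Bb3.
D to B spans six letter names (D-E-F-G-A-B): a sixth.
Counting semitones, Db3→Bb3 is 9, which is the major sixth.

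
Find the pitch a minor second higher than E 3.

F 3

The second takes the letter from E up to F.
A minor second is 1 semitone; 1 semitone up from E3 gives F3.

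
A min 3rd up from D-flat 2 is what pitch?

The third takes the letter from D up to F.
Moving 3 semitones up from Db2 (the size of a minor third) reaches Fb2.

F-flat 2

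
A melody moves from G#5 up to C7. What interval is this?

diminished eleventh

G to C spans four letter names (G-A-B-C), plus an octave — that makes it an eleventh of some quality.
The perfect eleventh is 17 semitones; here we have 16, one semitone narrower: diminished.
(Equivalently, a compound diminished fourth: a diminished fourth plus an octave.)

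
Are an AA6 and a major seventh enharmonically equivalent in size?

Both span 11 semitones: a doubly augmented sixth and a major seventh are the same chromatic distance.

Yes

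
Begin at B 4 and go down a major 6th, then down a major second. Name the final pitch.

Down a major sixth from B4: D4 (9 semitones down).
A major second down from D4 is C4.

C 4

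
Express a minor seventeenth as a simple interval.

Subtracting seven from the interval number removes an octave: 17 − 14 = 3.
So a minor seventeenth is 2 octaves plus a minor third. The quality is unchanged.

m3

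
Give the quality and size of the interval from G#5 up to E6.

G to E spans six letter names (G-A-B-C-D-E) — that makes it a sixth of some quality.
At 8 semitones, G#5→E6 falls one short of a major sixth: minor.

m6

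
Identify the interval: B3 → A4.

minor seventh

B to A spans seven letter names (B-C-D-E-F-G-A) — that makes it a seventh of some quality.
A major seventh would be 11 semitones, but B3 to A4 is 10 — one semitone narrower, making it a minor seventh.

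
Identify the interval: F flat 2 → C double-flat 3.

F to C spans five letter names (F-G-A-B-C): a fifth.
A perfect fifth would be 7 semitones; Fb2 to Cbb3 is 6, one semitone narrower, so the interval is diminished.

d5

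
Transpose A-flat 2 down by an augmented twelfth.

The twelfth's letter: A down five letter names plus an octave → D.
An augmented twelfth is 20 semitones; 20 semitones down from Ab2 gives Dbb1.

D-double-flat 1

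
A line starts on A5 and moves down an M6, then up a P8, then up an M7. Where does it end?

A5 down a major sixth → C5 (9 semitones).
A perfect octave up from C5 is C6.
A major seventh up from C6 is B6.

B6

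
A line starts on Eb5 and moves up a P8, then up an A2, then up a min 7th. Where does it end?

E7

A perfect octave up from Eb5 is Eb6.
An augmented second up from Eb6 is F#6.
Up a minor seventh from F#6: E7 (10 semitones up).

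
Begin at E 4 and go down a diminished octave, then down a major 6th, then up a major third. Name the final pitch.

B sharp 2

A diminished octave down from E4 is E#3.
E#3 down a major sixth → G#2 (9 semitones).
Up a major third from G#2: B#2 (4 semitones up).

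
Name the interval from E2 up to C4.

minor thirteenth

E to C spans six letter names (E-F-G-A-B-C), plus an octave — that makes it a thirteenth of some quality.
At 20 semitones, E2→C4 falls one short of a major thirteenth: minor.
(Equivalently, a compound minor sixth: a minor sixth plus an octave.)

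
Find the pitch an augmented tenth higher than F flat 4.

A 5

Counting three letter names plus an octave up from F lands on A.
An augmented tenth is 17 semitones; 17 semitones up from Fb4 gives A5.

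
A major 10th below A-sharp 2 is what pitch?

F-sharp 1

The tenth's letter: A down three letter names plus an octave → F.
A major tenth is 16 semitones; 16 semitones down from A#2 gives F#1.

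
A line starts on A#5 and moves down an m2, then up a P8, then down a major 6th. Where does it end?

Down a minor second from A#5: G##5 (1 semitone down).
A perfect octave up from G##5 is G##6.
G##6 down a major sixth → B#5 (9 semitones).

B#5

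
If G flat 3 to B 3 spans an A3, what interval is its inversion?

The rule of nine gives the new number: 9 − 3 = 6, so a third becomes a sixth.
Quality inverts too: augmented becomes diminished. That makes the inversion a diminished sixth.

diminished sixth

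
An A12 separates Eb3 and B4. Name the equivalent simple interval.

Subtracting seven from the interval number removes an octave: 12 − 7 = 5.
Quality carries through unchanged, so the simple form is an augmented fifth.

augmented 5th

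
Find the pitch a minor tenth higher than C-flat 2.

E-double-flat 3

Three letters up from C (plus an octave) reaches E.
Moving 15 semitones up from Cb2 (the size of a minor tenth) reaches Ebb3.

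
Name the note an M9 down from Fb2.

Ebb1

Counting two letter names plus an octave down from F lands on E.
A major ninth is 14 semitones; 14 semitones down from Fb2 gives Ebb1.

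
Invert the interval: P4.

Inverted interval numbers add to nine, so a fourth pairs with a fifth (4 + 5 = 9).
And perfect stays perfect under inversion, so we get a perfect fifth.

perfect fifth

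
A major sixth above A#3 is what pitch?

F##4

Counting six letter names up from A lands on F.
A major sixth is 9 semitones; 9 semitones up from A#3 gives F##4.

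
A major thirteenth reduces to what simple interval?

Subtracting seven from the interval number removes an octave: 13 − 7 = 6.
That makes a major thirteenth a compound major sixth — an octave plus a major sixth.

M6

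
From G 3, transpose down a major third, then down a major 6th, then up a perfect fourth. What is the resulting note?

C flat 3

Down a major third from G3: Eb3 (4 semitones down).
Eb3 down a major sixth → Gb2 (9 semitones).
Up a perfect fourth from Gb2: Cb3 (5 semitones up).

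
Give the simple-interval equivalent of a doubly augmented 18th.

Subtracting seven from the interval number removes an octave: 18 − 14 = 4.
That makes a doubly augmented eighteenth a compound doubly augmented fourth — 2 octaves plus a doubly augmented fourth.

doubly augmented 4th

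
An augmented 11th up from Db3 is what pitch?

Four letters up from D (plus an octave) reaches G.
Moving 18 semitones up from Db3 (the size of an augmented eleventh) reaches G4.

G4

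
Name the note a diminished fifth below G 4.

C sharp 4

The fifth takes the letter from G down to C.
A diminished fifth spans 6 semitones, so from G4 the target pitch is C#4.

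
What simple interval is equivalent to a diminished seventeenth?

Take out 2 octaves (14 from the number): 17 − 14 = 3.
Quality carries through unchanged, so the simple form is a diminished third.

d3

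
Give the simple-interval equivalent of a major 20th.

major sixth

Take out 2 octaves (14 from the number): 20 − 14 = 6.
Quality carries through unchanged, so the simple form is a major sixth.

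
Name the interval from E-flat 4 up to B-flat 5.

P12

E to B spans five letter names (E-F-G-A-B), plus an octave, so the interval is some kind of twelfth.
Eb4 to Bb5 is 19 semitones, matching the perfect twelfth exactly, so the quality is perfect.
(Equivalently, a compound perfect fifth: a perfect fifth plus an octave.)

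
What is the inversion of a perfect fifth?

perfect fourth

Interval numbers invert to sum to nine: 5 + 4 = 9, so a fifth inverts to a fourth.
The quality also flips — perfect stays perfect — giving a perfect fourth.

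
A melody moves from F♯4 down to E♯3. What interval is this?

minor 9th

Descending from F#4 to E#3 is the same interval as ascending E#3 to F#4.
E to F spans two letter names (E-F), plus an octave — that makes it a ninth of some quality.
A major ninth would be 14 semitones, but E#3 to F#4 is 13 — one semitone narrower, making it a minor ninth.
(Equivalently, a compound minor second: a minor second plus an octave.)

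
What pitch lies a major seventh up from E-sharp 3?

D-double-sharp 4

Counting seven letter names up from E lands on D.
A major seventh is 11 semitones; 11 semitones up from E#3 gives D##4.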